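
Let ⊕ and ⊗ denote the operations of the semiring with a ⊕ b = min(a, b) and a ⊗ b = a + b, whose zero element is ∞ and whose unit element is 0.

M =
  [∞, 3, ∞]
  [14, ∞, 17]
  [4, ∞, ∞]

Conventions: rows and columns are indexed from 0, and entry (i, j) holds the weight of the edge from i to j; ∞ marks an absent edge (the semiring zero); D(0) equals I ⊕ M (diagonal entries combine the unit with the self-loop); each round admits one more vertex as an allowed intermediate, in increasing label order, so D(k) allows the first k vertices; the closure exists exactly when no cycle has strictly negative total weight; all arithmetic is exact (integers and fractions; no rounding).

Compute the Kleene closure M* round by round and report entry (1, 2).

D(0):
  [0, 3, ∞]
  [14, 0, 17]
  [4, ∞, 0]
D(1):
  [0, 3, ∞]
  [14, 0, 17]
  [4, 7, 0]
D(2):
  [0, 3, 20]
  [14, 0, 17]
  [4, 7, 0]
D(3):
  [0, 3, 20]
  [14, 0, 17]
  [4, 7, 0]
Answer: M*[1][2] = 17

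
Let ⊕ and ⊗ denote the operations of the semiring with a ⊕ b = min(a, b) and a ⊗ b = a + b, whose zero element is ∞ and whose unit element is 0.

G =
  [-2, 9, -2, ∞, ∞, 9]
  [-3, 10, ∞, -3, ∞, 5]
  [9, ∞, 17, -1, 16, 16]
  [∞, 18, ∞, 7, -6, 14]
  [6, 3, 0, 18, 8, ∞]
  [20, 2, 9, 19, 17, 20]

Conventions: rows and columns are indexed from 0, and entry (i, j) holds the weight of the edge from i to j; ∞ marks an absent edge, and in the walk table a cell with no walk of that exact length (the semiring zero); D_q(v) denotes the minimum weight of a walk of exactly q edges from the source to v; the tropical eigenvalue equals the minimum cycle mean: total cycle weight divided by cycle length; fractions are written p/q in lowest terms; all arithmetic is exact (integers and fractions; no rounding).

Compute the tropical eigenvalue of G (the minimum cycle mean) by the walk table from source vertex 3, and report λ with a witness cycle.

q=0: [∞, ∞, ∞, 0, ∞, ∞]
q=1: [∞, 18, ∞, 7, -6, 14]
q=2: [0, -3, -6, 12, 1, 21]
q=3: [-6, 4, -2, -7, 6, 2]
q=4: [-8, 3, -8, -3, -13, 3]
q=5: [-10, -10, -13, -9, -9, 1]
q=6: [-13, -6, -12, -14, -15, -5]
Optimal cycle mean attained by: cycle 2->3->4->2, total (-1) + (-6) + 0, length 3.
Answer: λ = -7/3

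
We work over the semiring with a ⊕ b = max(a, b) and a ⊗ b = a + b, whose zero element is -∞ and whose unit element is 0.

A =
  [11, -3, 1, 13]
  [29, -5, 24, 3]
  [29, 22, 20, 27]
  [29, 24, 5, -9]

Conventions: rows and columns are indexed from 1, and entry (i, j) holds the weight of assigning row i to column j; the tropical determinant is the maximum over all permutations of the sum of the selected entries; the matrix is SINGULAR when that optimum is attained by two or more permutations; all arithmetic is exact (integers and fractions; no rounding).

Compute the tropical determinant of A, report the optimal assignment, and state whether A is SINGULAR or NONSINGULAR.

σ = (1, 2, 3, 4): 11 + (-5) + 20 + (-9) = 17
σ = (1, 2, 4, 3): 11 + (-5) + 27 + 5 = 38
σ = (1, 3, 2, 4): 11 + 24 + 22 + (-9) = 48
σ = (1, 3, 4, 2): 11 + 24 + 27 + 24 = 86
σ = (1, 4, 2, 3): 11 + 3 + 22 + 5 = 41
σ = (1, 4, 3, 2): 11 + 3 + 20 + 24 = 58
σ = (2, 1, 3, 4): (-3) + 29 + 20 + (-9) = 37
σ = (2, 1, 4, 3): (-3) + 29 + 27 + 5 = 58
σ = (2, 3, 1, 4): (-3) + 24 + 29 + (-9) = 41
σ = (2, 3, 4, 1): (-3) + 24 + 27 + 29 = 77
σ = (2, 4, 1, 3): (-3) + 3 + 29 + 5 = 34
σ = (2, 4, 3, 1): (-3) + 3 + 20 + 29 = 49
σ = (3, 1, 2, 4): 1 + 29 + 22 + (-9) = 43
σ = (3, 1, 4, 2): 1 + 29 + 27 + 24 = 81
σ = (3, 2, 1, 4): 1 + (-5) + 29 + (-9) = 16
σ = (3, 2, 4, 1): 1 + (-5) + 27 + 29 = 52
σ = (3, 4, 1, 2): 1 + 3 + 29 + 24 = 57
σ = (3, 4, 2, 1): 1 + 3 + 22 + 29 = 55
σ = (4, 1, 2, 3): 13 + 29 + 22 + 5 = 69
σ = (4, 1, 3, 2): 13 + 29 + 20 + 24 = 86
σ = (4, 2, 1, 3): 13 + (-5) + 29 + 5 = 42
σ = (4, 2, 3, 1): 13 + (-5) + 20 + 29 = 57
σ = (4, 3, 1, 2): 13 + 24 + 29 + 24 = 90
σ = (4, 3, 2, 1): 13 + 24 + 22 + 29 = 88
Optimal value attained by: σ = (4, 3, 1, 2).
Answer: det⊕(A) = 90; verdict: NONSINGULAR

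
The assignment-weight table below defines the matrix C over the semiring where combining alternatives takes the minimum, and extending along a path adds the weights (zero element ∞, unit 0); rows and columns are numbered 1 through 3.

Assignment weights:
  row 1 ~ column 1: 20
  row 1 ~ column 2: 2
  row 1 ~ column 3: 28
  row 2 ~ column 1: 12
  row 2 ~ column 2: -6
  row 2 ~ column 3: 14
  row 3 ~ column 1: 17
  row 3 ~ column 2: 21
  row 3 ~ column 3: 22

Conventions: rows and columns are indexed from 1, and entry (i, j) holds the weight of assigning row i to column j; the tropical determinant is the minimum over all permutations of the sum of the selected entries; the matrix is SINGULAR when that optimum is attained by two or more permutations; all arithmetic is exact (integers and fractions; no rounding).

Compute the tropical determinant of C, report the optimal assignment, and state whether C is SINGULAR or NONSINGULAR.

σ = (1, 2, 3): 20 + (-6) + 22 = 36
σ = (1, 3, 2): 20 + 14 + 21 = 55
σ = (2, 1, 3): 2 + 12 + 22 = 36
σ = (2, 3, 1): 2 + 14 + 17 = 33
σ = (3, 1, 2): 28 + 12 + 21 = 61
σ = (3, 2, 1): 28 + (-6) + 17 = 39
Optimal value attained by: σ = (2, 3, 1).
Answer: det⊕(C) = 33; verdict: NONSINGULAR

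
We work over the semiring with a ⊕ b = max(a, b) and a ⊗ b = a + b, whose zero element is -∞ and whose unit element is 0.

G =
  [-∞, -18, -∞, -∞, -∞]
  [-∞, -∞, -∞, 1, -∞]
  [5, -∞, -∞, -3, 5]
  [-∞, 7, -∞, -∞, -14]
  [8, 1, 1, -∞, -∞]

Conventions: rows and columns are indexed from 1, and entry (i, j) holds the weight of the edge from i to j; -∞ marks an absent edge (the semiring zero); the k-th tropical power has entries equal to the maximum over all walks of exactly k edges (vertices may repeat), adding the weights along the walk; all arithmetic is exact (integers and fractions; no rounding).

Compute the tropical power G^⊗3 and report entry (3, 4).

G^⊗2:
  [-∞, -∞, -∞, -17, -∞]
  [-∞, 8, -∞, -∞, -13]
  [13, 6, 6, -∞, -17]
  [-6, -13, -13, 8, -∞]
  [6, -10, -∞, 2, 6]
G^⊗3:
  [-∞, -10, -∞, -∞, -31]
  [-5, -12, -12, 9, -∞]
  [11, -5, -16, 7, 11]
  [-8, 15, -∞, -12, -6]
  [14, 9, 7, -9, -12]
Key observation: the optimum is the walk 3->5->2->4, with weight 5 + 1 + 1 = 7.
Optimal value attained by: walk 3->5->2->4.
Answer: (G^⊗3)[3][4] = 7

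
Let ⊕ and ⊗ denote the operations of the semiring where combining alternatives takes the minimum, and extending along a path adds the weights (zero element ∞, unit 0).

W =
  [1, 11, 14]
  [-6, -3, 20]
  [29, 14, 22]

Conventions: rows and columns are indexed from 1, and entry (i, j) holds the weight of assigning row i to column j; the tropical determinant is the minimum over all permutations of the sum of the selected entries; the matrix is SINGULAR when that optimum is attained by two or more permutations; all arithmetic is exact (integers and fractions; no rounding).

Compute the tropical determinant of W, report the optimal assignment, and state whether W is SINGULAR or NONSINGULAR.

σ = (1, 2, 3): 1 + (-3) + 22 = 20
σ = (1, 3, 2): 1 + 20 + 14 = 35
σ = (2, 1, 3): 11 + (-6) + 22 = 27
σ = (2, 3, 1): 11 + 20 + 29 = 60
σ = (3, 1, 2): 14 + (-6) + 14 = 22
σ = (3, 2, 1): 14 + (-3) + 29 = 40
Optimal value attained by: σ = (1, 2, 3).
Answer: det⊕(W) = 20; verdict: NONSINGULAR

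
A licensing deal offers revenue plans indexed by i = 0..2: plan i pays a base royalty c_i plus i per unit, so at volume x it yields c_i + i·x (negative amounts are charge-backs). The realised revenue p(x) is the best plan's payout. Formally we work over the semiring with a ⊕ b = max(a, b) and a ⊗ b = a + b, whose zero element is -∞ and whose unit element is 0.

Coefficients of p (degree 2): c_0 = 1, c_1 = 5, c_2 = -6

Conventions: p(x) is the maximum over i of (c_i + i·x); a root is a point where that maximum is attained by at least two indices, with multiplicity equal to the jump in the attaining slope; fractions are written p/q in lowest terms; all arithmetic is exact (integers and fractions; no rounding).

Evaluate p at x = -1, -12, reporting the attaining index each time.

p(-1) = max(1+0·(-1)=1, 5+1·(-1)=4, -6+2·(-1)=-8) = 4 (attained by i=1)
p(-12) = max(1+0·(-12)=1, 5+1·(-12)=-7, -6+2·(-12)=-30) = 1 (attained by i=0)
Answer: p(-1) = 4; p(-12) = 1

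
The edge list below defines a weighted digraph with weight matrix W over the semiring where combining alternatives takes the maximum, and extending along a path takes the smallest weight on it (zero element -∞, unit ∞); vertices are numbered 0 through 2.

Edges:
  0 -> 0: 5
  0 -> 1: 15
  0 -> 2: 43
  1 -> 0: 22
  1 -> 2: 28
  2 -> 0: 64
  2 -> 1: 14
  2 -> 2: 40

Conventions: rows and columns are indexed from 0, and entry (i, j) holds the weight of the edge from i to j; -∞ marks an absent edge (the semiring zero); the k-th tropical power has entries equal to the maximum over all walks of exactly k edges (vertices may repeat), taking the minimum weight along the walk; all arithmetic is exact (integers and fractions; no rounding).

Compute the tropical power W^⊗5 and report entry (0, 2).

W^⊗2:
  [43, 14, 40]
  [28, 15, 28]
  [40, 15, 43]
W^⊗3:
  [40, 15, 43]
  [28, 15, 28]
  [43, 15, 40]
W^⊗4:
  [43, 15, 40]
  [28, 15, 28]
  [40, 15, 43]
W^⊗5:
  [40, 15, 43]
  [28, 15, 28]
  [43, 15, 40]
Key observation: the optimum is the walk 0->2->0->2->0->2, with weight 43 min 64 min 43 min 64 min 43 = 43.
Optimal value attained by: walk 0->2->0->2->0->2.
Answer: (W^⊗5)[0][2] = 43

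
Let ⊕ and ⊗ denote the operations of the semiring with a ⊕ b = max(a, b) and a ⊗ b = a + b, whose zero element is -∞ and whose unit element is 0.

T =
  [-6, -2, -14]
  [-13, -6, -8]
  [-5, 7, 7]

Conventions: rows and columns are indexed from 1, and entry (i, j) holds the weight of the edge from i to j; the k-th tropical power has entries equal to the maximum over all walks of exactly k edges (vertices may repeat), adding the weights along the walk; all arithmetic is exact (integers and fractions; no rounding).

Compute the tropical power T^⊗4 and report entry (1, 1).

T^⊗2:
  [-12, -7, -7]
  [-13, -1, -1]
  [2, 14, 14]
T^⊗3:
  [-12, 0, 0]
  [-6, 6, 6]
  [9, 21, 21]
T^⊗4:
  [-5, 7, 7]
  [1, 13, 13]
  [16, 28, 28]
Key observation: the optimum is the walk 1->3->3->3->1, with weight (-14) + 7 + 7 + (-5) = -5.
Optimal value attained by: walk 1->3->3->3->1.
Answer: (T^⊗4)[1][1] = -5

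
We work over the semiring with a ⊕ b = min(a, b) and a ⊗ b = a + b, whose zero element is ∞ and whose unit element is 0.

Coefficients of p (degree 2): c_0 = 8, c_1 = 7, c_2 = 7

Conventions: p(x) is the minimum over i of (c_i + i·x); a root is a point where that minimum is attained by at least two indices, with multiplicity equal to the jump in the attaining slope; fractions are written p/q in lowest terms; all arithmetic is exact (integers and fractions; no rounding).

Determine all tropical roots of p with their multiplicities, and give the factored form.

hull edge (i=0, c=8) to (i=1, c=7): slope -1, span 1
hull edge (i=1, c=7) to (i=2, c=7): slope 0, span 1
Factored form: p(x) = 7 ⊗ (x ⊕ 0) ⊗ (x ⊕ 1)
Answer: roots = 0 (mult 1), 1 (mult 1)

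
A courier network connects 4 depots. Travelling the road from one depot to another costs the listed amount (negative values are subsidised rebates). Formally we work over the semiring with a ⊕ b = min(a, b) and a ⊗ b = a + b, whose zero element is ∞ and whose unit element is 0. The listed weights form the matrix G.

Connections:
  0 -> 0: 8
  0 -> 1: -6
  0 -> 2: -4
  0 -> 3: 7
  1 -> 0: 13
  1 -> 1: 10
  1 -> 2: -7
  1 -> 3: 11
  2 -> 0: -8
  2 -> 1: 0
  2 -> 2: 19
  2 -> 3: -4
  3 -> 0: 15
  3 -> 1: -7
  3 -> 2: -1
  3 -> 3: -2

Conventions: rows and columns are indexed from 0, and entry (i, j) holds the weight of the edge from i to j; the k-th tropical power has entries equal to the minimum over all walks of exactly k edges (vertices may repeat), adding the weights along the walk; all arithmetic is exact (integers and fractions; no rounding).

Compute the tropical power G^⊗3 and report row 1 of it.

G^⊗2:
  [-12, -4, -13, -8]
  [-15, -7, 3, -11]
  [0, -14, -12, -6]
  [-9, -9, -14, -5]
G^⊗3:
  [-21, -18, -16, -17]
  [-7, -21, -19, -13]
  [-20, -13, -21, -16]
  [-22, -15, -16, -18]
Answer: row 1 of G^⊗3 = [-7, -21, -19, -13]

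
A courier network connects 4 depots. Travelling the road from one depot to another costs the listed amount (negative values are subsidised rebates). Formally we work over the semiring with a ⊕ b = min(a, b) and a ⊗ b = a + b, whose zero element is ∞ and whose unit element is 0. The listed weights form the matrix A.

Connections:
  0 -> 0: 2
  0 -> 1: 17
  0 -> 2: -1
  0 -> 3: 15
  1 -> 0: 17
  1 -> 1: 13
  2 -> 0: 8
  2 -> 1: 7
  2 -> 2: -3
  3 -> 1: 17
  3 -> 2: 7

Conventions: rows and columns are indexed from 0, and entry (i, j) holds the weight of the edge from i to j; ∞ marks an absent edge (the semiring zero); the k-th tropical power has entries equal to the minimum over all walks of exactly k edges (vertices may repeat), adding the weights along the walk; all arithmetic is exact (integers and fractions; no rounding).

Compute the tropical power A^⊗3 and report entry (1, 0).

A^⊗2:
  [4, 6, -4, 17]
  [19, 26, 16, 32]
  [5, 4, -6, 23]
  [15, 14, 4, ∞]
A^⊗3:
  [4, 3, -7, 19]
  [21, 23, 13, 34]
  [2, 1, -9, 20]
  [12, 11, 1, 30]
Key observation: the optimum is the walk 1->0->0->0, with weight 17 + 2 + 2 = 21.
Optimal value attained by: walk 1->0->0->0.
Answer: (A^⊗3)[1][0] = 21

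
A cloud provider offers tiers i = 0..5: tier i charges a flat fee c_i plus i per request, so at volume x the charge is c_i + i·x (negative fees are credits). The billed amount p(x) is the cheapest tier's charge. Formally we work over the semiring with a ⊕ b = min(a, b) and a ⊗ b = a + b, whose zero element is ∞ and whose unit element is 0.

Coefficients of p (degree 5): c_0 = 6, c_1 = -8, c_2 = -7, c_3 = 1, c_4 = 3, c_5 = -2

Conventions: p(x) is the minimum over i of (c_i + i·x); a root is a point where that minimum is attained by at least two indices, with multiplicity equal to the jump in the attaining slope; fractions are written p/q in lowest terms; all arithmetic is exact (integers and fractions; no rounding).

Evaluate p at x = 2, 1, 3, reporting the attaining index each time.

p(2) = min(6+0·2=6, -8+1·2=-6, -7+2·2=-3, 1+3·2=7, 3+4·2=11, -2+5·2=8) = -6 (attained by i=1)
p(1) = min(6+0·1=6, -8+1·1=-7, -7+2·1=-5, 1+3·1=4, 3+4·1=7, -2+5·1=3) = -7 (attained by i=1)
p(3) = min(6+0·3=6, -8+1·3=-5, -7+2·3=-1, 1+3·3=10, 3+4·3=15, -2+5·3=13) = -5 (attained by i=1)
Answer: p(2) = -6; p(1) = -7; p(3) = -5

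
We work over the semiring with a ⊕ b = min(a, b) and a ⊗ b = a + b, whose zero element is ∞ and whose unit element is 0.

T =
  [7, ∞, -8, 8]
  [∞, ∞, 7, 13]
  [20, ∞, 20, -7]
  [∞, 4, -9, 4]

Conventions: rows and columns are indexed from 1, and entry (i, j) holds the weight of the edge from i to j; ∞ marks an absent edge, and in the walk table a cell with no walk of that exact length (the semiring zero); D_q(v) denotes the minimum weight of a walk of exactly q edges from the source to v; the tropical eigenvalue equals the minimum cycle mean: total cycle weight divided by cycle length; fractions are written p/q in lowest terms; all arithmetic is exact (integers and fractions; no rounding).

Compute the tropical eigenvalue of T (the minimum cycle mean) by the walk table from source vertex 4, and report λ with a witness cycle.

q=0: [∞, ∞, ∞, 0]
q=1: [∞, 4, -9, 4]
q=2: [11, 8, -5, -16]
q=3: [15, -12, -25, -12]
q=4: [-5, -8, -21, -32]
Optimal cycle mean attained by: cycle 3->4->3, total (-7) + (-9), length 2.
Answer: λ = -8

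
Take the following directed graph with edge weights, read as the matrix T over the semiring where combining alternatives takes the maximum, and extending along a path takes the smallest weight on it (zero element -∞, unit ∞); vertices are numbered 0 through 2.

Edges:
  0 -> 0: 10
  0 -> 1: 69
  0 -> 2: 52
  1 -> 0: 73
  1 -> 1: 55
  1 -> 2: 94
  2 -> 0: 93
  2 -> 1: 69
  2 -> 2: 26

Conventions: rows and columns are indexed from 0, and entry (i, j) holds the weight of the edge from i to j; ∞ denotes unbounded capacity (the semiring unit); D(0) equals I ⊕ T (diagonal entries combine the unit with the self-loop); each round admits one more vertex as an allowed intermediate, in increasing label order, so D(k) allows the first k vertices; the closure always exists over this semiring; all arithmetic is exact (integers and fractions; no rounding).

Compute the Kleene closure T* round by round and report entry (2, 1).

D(0):
  [∞, 69, 52]
  [73, ∞, 94]
  [93, 69, ∞]
D(1):
  [∞, 69, 52]
  [73, ∞, 94]
  [93, 69, ∞]
D(2):
  [∞, 69, 69]
  [73, ∞, 94]
  [93, 69, ∞]
D(3):
  [∞, 69, 69]
  [93, ∞, 94]
  [93, 69, ∞]
Answer: T*[2][1] = 69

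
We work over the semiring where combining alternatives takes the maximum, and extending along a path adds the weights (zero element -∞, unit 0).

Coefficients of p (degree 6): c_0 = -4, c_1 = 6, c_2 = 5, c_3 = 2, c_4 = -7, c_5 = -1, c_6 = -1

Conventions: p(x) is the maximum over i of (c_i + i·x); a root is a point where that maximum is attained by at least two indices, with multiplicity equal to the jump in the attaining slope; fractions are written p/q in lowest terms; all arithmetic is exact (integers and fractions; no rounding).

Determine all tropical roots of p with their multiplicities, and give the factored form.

hull edge (i=0, c=-4) to (i=1, c=6): slope 10, span 1
hull edge (i=1, c=6) to (i=2, c=5): slope -1, span 1
hull edge (i=2, c=5) to (i=6, c=-1): slope -3/2, span 4
Factored form: p(x) = -1 ⊗ (x ⊕ (-10)) ⊗ (x ⊕ 1) ⊗ (x ⊕ 3/2) ⊗ (x ⊕ 3/2) ⊗ (x ⊕ 3/2) ⊗ (x ⊕ 3/2)
Answer: roots = -10 (mult 1), 1 (mult 1), 3/2 (mult 4)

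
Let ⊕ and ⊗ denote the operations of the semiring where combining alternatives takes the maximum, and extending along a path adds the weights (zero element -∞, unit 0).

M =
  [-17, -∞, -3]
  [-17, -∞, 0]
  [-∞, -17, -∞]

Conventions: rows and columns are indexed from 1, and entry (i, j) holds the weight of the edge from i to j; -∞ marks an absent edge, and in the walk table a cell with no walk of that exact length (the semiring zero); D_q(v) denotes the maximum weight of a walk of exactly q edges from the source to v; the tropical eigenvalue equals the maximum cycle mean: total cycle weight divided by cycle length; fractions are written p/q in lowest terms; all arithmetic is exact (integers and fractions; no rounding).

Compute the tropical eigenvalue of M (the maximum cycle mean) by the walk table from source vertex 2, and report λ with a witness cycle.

q=0: [-∞, 0, -∞]
q=1: [-17, -∞, 0]
q=2: [-34, -17, -20]
q=3: [-34, -37, -17]
Optimal cycle mean attained by: cycle 2->3->2, total 0 + (-17), length 2.
Answer: λ = -17/2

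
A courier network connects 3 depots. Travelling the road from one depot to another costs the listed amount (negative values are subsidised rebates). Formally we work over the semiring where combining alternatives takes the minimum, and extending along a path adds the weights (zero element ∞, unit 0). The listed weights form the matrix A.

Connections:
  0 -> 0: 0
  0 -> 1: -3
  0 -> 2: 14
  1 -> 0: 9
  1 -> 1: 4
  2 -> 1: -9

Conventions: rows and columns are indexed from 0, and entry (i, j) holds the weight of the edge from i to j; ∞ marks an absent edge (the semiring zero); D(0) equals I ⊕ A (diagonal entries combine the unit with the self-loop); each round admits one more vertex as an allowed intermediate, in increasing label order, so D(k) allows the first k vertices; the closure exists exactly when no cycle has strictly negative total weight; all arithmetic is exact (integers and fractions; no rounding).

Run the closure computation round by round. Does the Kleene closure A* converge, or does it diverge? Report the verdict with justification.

D(0):
  [0, -3, 14]
  [9, 0, ∞]
  [∞, -9, 0]
D(1):
  [0, -3, 14]
  [9, 0, 23]
  [∞, -9, 0]
D(2):
  [0, -3, 14]
  [9, 0, 23]
  [0, -9, 0]
D(3):
  [0, -3, 14]
  [9, 0, 23]
  [0, -9, 0]
Key observation: every diagonal entry stays at the unit through all rounds, so no improving cycle exists.
Answer: CONVERGES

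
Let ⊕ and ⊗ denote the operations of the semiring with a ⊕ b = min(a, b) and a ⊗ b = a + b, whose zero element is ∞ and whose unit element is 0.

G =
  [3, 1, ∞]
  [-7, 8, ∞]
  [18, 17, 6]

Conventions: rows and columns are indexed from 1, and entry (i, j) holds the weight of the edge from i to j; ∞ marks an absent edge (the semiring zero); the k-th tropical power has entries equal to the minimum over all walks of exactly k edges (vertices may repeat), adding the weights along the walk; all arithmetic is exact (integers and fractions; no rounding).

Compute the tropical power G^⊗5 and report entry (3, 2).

G^⊗2:
  [-6, 4, ∞]
  [-4, -6, ∞]
  [10, 19, 12]
G^⊗3:
  [-3, -5, ∞]
  [-13, -3, ∞]
  [12, 11, 18]
G^⊗4:
  [-12, -2, ∞]
  [-10, -12, ∞]
  [4, 13, 24]
G^⊗5:
  [-9, -11, ∞]
  [-19, -9, ∞]
  [6, 5, 30]
Key observation: the optimum is the walk 3->2->1->2->1->2, with weight 17 + (-7) + 1 + (-7) + 1 = 5.
Optimal value attained by: walk 3->2->1->2->1->2.
Answer: (G^⊗5)[3][2] = 5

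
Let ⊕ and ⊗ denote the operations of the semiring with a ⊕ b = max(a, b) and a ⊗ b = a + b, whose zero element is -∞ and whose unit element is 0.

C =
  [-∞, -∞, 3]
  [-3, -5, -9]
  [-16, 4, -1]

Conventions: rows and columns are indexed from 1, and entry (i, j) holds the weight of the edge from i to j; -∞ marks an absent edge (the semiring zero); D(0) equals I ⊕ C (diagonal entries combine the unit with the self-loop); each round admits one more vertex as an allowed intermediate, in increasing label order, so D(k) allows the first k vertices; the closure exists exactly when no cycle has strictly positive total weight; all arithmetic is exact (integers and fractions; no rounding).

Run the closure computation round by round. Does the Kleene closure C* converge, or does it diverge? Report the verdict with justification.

D(0):
  [0, -∞, 3]
  [-3, 0, -9]
  [-16, 4, 0]
D(1):
  [0, -∞, 3]
  [-3, 0, 0]
  [-16, 4, 0]
Detection: at round 2, diagonal entry (3, 3) turns strictly positive.
Key observation: the cycle 3->2->1->3 has total weight 4 + (-3) + 3, which is strictly positive.
Answer: DIVERGES — positive cycle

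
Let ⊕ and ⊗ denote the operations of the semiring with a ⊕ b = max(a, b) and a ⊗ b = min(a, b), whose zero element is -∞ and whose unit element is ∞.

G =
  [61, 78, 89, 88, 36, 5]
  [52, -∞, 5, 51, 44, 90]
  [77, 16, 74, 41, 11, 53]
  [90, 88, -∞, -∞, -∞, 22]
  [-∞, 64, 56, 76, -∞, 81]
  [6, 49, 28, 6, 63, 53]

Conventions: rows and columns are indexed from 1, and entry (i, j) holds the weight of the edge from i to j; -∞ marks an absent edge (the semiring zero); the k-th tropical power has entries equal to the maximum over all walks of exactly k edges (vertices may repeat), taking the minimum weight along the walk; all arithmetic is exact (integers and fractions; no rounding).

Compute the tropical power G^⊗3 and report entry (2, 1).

G^⊗2:
  [88, 88, 74, 61, 44, 78]
  [52, 52, 52, 52, 63, 53]
  [74, 77, 77, 77, 53, 53]
  [61, 78, 89, 88, 44, 88]
  [76, 76, 56, 51, 63, 64]
  [49, 63, 56, 63, 53, 63]
G^⊗3:
  [74, 78, 88, 88, 63, 88]
  [52, 63, 56, 63, 53, 63]
  [77, 77, 74, 74, 53, 77]
  [88, 88, 74, 61, 63, 78]
  [61, 76, 76, 76, 63, 76]
  [63, 63, 56, 53, 63, 63]
Key observation: the optimum is the walk 2->1->4->1, with weight 52 min 88 min 90 = 52.
Optimal value attained by: walk 2->1->4->1.
Answer: (G^⊗3)[2][1] = 52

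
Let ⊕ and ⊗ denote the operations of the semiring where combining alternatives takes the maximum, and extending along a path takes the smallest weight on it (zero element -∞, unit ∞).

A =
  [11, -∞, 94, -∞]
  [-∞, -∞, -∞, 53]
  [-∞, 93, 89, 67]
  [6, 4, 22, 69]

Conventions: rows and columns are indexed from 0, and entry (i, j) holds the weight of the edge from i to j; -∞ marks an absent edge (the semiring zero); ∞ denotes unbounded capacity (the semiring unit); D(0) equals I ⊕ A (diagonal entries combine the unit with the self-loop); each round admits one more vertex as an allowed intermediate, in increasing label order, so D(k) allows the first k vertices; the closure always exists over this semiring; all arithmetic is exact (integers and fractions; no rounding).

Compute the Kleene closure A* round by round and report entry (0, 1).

D(0):
  [∞, -∞, 94, -∞]
  [-∞, ∞, -∞, 53]
  [-∞, 93, ∞, 67]
  [6, 4, 22, ∞]
D(1):
  [∞, -∞, 94, -∞]
  [-∞, ∞, -∞, 53]
  [-∞, 93, ∞, 67]
  [6, 4, 22, ∞]
D(2):
  [∞, -∞, 94, -∞]
  [-∞, ∞, -∞, 53]
  [-∞, 93, ∞, 67]
  [6, 4, 22, ∞]
D(3):
  [∞, 93, 94, 67]
  [-∞, ∞, -∞, 53]
  [-∞, 93, ∞, 67]
  [6, 22, 22, ∞]
D(4):
  [∞, 93, 94, 67]
  [6, ∞, 22, 53]
  [6, 93, ∞, 67]
  [6, 22, 22, ∞]
Answer: A*[0][1] = 93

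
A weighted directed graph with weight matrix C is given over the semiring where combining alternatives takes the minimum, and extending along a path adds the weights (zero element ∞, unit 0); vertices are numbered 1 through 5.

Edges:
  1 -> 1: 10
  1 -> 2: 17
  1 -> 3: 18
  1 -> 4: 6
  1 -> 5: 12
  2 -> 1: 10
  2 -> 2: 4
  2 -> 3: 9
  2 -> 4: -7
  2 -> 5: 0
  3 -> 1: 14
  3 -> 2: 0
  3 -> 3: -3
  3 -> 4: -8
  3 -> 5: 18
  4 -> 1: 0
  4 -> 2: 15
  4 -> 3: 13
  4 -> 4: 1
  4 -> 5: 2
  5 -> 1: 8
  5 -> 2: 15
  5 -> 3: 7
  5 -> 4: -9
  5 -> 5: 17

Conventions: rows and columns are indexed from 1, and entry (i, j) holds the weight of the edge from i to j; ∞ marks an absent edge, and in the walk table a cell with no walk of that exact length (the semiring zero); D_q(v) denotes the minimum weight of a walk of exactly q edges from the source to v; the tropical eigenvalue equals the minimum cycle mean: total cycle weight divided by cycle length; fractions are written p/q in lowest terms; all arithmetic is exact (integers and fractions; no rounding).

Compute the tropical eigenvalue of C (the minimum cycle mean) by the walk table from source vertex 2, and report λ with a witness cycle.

q=0: [∞, 0, ∞, ∞, ∞]
q=1: [10, 4, 9, -7, 0]
q=2: [-7, 8, 6, -9, -5]
q=3: [-9, 6, 2, -14, -7]
q=4: [-14, 1, -1, -16, -12]
q=5: [-16, -1, -5, -21, -14]
Optimal cycle mean attained by: cycle 4->5->4, total 2 + (-9), length 2.
Answer: λ = -7/2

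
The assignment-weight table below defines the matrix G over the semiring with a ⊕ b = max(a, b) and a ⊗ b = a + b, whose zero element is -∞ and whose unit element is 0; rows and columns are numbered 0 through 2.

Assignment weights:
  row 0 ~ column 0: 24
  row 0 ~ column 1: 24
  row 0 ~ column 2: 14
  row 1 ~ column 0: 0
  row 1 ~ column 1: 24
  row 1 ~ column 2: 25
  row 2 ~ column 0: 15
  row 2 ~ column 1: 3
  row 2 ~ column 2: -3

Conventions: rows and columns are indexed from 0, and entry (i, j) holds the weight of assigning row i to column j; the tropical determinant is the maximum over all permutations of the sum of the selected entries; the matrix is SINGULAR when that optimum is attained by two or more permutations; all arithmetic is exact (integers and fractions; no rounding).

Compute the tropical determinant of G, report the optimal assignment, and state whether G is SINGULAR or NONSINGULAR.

σ = (0, 1, 2): 24 + 24 + (-3) = 45
σ = (0, 2, 1): 24 + 25 + 3 = 52
σ = (1, 0, 2): 24 + 0 + (-3) = 21
σ = (1, 2, 0): 24 + 25 + 15 = 64
σ = (2, 0, 1): 14 + 0 + 3 = 17
σ = (2, 1, 0): 14 + 24 + 15 = 53
Optimal value attained by: σ = (1, 2, 0).
Answer: det⊕(G) = 64; verdict: NONSINGULAR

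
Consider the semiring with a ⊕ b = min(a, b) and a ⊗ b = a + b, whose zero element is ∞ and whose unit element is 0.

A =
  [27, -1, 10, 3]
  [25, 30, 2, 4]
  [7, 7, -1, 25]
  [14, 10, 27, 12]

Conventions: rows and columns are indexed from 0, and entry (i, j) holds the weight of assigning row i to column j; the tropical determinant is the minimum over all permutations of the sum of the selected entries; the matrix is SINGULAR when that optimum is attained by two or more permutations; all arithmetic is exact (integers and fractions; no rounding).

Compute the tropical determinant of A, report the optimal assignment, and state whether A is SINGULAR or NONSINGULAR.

σ = (0, 1, 2, 3): 27 + 30 + (-1) + 12 = 68
σ = (0, 1, 3, 2): 27 + 30 + 25 + 27 = 109
σ = (0, 2, 1, 3): 27 + 2 + 7 + 12 = 48
σ = (0, 2, 3, 1): 27 + 2 + 25 + 10 = 64
σ = (0, 3, 1, 2): 27 + 4 + 7 + 27 = 65
σ = (0, 3, 2, 1): 27 + 4 + (-1) + 10 = 40
σ = (1, 0, 2, 3): (-1) + 25 + (-1) + 12 = 35
σ = (1, 0, 3, 2): (-1) + 25 + 25 + 27 = 76
σ = (1, 2, 0, 3): (-1) + 2 + 7 + 12 = 20
σ = (1, 2, 3, 0): (-1) + 2 + 25 + 14 = 40
σ = (1, 3, 0, 2): (-1) + 4 + 7 + 27 = 37
σ = (1, 3, 2, 0): (-1) + 4 + (-1) + 14 = 16
σ = (2, 0, 1, 3): 10 + 25 + 7 + 12 = 54
σ = (2, 0, 3, 1): 10 + 25 + 25 + 10 = 70
σ = (2, 1, 0, 3): 10 + 30 + 7 + 12 = 59
σ = (2, 1, 3, 0): 10 + 30 + 25 + 14 = 79
σ = (2, 3, 0, 1): 10 + 4 + 7 + 10 = 31
σ = (2, 3, 1, 0): 10 + 4 + 7 + 14 = 35
σ = (3, 0, 1, 2): 3 + 25 + 7 + 27 = 62
σ = (3, 0, 2, 1): 3 + 25 + (-1) + 10 = 37
σ = (3, 1, 0, 2): 3 + 30 + 7 + 27 = 67
σ = (3, 1, 2, 0): 3 + 30 + (-1) + 14 = 46
σ = (3, 2, 0, 1): 3 + 2 + 7 + 10 = 22
σ = (3, 2, 1, 0): 3 + 2 + 7 + 14 = 26
Optimal value attained by: σ = (1, 3, 2, 0).
Answer: det⊕(A) = 16; verdict: NONSINGULAR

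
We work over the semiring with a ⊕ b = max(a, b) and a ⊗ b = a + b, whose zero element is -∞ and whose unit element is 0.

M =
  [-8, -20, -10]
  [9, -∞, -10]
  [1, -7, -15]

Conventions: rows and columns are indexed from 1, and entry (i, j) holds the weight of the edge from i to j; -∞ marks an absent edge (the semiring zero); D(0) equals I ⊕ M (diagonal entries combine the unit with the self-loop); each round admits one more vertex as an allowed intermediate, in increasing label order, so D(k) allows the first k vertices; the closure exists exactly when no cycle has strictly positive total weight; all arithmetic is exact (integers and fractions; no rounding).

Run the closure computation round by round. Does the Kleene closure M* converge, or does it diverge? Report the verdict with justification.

D(0):
  [0, -20, -10]
  [9, 0, -10]
  [1, -7, 0]
D(1):
  [0, -20, -10]
  [9, 0, -1]
  [1, -7, 0]
D(2):
  [0, -20, -10]
  [9, 0, -1]
  [2, -7, 0]
D(3):
  [0, -17, -10]
  [9, 0, -1]
  [2, -7, 0]
Key observation: every diagonal entry stays at the unit through all rounds, so no improving cycle exists.
Answer: CONVERGES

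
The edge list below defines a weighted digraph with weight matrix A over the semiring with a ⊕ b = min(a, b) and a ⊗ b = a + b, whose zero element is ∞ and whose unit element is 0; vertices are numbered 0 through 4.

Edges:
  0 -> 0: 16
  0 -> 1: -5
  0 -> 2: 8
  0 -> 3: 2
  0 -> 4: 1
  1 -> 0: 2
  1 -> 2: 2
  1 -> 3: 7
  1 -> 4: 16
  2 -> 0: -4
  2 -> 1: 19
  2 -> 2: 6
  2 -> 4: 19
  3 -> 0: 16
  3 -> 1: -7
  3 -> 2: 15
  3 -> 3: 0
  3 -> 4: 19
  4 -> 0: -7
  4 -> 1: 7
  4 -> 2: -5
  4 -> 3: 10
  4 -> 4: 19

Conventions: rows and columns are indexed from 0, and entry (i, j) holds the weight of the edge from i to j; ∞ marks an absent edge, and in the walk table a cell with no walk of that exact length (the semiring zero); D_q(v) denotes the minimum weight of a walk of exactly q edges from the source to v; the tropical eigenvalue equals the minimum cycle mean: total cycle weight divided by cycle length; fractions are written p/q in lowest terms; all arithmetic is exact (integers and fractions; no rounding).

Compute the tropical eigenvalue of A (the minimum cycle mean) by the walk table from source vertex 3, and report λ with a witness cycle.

q=0: [∞, ∞, ∞, 0, ∞]
q=1: [16, -7, 15, 0, 19]
q=2: [-5, -7, -5, 0, 9]
q=3: [-9, -10, -5, -3, -4]
q=4: [-11, -14, -9, -7, -8]
q=5: [-15, -16, -13, -9, -10]
Optimal cycle mean attained by: cycle 0->4->0, total 1 + (-7), length 2.
Answer: λ = -3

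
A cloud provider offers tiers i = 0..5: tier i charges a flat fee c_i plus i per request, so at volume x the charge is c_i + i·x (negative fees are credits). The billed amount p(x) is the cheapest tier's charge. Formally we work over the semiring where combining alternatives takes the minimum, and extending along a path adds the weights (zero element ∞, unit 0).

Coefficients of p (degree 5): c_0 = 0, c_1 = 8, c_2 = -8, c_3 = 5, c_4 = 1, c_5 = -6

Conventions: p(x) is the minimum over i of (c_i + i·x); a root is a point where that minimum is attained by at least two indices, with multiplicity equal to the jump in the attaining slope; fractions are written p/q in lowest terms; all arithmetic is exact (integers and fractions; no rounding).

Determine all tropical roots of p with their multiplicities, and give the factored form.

hull edge (i=0, c=0) to (i=2, c=-8): slope -4, span 2
hull edge (i=2, c=-8) to (i=5, c=-6): slope 2/3, span 3
Factored form: p(x) = -6 ⊗ (x ⊕ (-2/3)) ⊗ (x ⊕ (-2/3)) ⊗ (x ⊕ (-2/3)) ⊗ (x ⊕ 4) ⊗ (x ⊕ 4)
Answer: roots = -2/3 (mult 3), 4 (mult 2)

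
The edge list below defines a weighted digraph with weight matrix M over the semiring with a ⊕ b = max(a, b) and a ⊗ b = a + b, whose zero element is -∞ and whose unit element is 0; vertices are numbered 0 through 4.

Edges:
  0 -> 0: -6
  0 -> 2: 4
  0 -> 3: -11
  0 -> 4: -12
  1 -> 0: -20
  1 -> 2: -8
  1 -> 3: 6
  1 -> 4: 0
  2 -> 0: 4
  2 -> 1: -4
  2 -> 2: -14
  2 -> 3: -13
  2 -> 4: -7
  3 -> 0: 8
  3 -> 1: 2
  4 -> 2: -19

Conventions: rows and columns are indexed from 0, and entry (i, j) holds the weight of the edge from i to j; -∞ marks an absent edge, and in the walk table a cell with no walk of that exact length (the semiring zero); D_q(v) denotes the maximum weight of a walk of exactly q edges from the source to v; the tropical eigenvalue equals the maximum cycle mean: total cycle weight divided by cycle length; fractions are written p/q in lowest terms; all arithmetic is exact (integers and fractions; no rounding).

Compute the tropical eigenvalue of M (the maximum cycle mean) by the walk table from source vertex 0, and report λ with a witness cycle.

q=0: [0, -∞, -∞, -∞, -∞]
q=1: [-6, -∞, 4, -11, -12]
q=2: [8, 0, -2, -9, -3]
q=3: [2, -6, 12, 6, 0]
q=4: [16, 8, 6, 0, 5]
q=5: [10, 2, 20, 14, 8]
Optimal cycle mean attained by: cycle 0->2->0, total 4 + 4, length 2.
Answer: λ = 4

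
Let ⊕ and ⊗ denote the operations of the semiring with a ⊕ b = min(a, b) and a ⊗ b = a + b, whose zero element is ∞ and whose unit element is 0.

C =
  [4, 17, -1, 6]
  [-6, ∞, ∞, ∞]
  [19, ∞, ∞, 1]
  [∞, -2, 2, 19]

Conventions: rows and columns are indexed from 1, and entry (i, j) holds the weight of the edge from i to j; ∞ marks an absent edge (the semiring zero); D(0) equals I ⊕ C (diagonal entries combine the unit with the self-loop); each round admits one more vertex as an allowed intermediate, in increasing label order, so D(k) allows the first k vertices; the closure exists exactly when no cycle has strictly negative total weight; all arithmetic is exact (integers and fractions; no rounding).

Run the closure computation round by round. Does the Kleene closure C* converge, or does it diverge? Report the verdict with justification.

D(0):
  [0, 17, -1, 6]
  [-6, 0, ∞, ∞]
  [19, ∞, 0, 1]
  [∞, -2, 2, 0]
D(1):
  [0, 17, -1, 6]
  [-6, 0, -7, 0]
  [19, 36, 0, 1]
  [∞, -2, 2, 0]
Detection: at round 2, diagonal entry (4, 4) turns strictly negative.
Key observation: the cycle 4->2->1->4 has total weight (-2) + (-6) + 6, which is strictly negative.
Answer: DIVERGES — negative cycle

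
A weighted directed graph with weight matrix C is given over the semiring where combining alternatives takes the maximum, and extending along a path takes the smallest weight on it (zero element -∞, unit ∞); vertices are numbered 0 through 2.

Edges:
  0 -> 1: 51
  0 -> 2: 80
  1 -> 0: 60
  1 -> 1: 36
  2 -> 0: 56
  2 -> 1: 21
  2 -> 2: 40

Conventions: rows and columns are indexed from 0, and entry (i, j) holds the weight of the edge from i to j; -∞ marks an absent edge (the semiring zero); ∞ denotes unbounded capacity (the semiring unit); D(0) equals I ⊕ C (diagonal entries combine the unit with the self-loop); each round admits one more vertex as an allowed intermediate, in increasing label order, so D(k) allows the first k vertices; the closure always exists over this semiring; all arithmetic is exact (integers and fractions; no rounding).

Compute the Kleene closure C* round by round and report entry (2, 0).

D(0):
  [∞, 51, 80]
  [60, ∞, -∞]
  [56, 21, ∞]
D(1):
  [∞, 51, 80]
  [60, ∞, 60]
  [56, 51, ∞]
D(2):
  [∞, 51, 80]
  [60, ∞, 60]
  [56, 51, ∞]
D(3):
  [∞, 51, 80]
  [60, ∞, 60]
  [56, 51, ∞]
Answer: C*[2][0] = 56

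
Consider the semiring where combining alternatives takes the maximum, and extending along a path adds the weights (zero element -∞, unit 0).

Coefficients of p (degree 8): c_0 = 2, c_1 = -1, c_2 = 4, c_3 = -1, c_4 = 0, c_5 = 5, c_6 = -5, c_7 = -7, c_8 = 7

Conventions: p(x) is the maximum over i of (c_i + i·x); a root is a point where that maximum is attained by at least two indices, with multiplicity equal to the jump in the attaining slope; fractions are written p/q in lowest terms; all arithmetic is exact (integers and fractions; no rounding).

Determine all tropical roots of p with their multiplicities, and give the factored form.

hull edge (i=0, c=2) to (i=2, c=4): slope 1, span 2
hull edge (i=2, c=4) to (i=8, c=7): slope 1/2, span 6
Factored form: p(x) = 7 ⊗ (x ⊕ (-1)) ⊗ (x ⊕ (-1)) ⊗ (x ⊕ (-1/2)) ⊗ (x ⊕ (-1/2)) ⊗ (x ⊕ (-1/2)) ⊗ (x ⊕ (-1/2)) ⊗ (x ⊕ (-1/2)) ⊗ (x ⊕ (-1/2))
Answer: roots = -1 (mult 2), -1/2 (mult 6)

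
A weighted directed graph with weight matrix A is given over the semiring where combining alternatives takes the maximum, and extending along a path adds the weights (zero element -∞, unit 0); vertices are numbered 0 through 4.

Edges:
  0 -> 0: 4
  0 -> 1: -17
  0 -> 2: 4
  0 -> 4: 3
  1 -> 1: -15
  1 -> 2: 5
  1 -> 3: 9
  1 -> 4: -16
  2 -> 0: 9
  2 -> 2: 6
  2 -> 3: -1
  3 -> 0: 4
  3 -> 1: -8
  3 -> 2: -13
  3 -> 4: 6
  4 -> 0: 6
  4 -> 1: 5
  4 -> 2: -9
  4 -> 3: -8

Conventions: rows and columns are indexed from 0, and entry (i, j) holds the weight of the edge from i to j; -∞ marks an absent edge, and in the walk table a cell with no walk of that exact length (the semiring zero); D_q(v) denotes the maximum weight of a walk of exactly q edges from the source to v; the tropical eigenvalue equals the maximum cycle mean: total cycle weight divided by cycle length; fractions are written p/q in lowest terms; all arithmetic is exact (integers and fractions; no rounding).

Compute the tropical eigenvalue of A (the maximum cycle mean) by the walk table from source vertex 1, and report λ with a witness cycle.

q=0: [-∞, 0, -∞, -∞, -∞]
q=1: [-∞, -15, 5, 9, -16]
q=2: [14, 1, 11, 4, 15]
q=3: [21, 20, 18, 10, 17]
q=4: [27, 22, 25, 29, 24]
q=5: [34, 29, 31, 31, 35]
Optimal cycle mean attained by: cycle 1->3->4->1, total 9 + 6 + 5, length 3.
Answer: λ = 20/3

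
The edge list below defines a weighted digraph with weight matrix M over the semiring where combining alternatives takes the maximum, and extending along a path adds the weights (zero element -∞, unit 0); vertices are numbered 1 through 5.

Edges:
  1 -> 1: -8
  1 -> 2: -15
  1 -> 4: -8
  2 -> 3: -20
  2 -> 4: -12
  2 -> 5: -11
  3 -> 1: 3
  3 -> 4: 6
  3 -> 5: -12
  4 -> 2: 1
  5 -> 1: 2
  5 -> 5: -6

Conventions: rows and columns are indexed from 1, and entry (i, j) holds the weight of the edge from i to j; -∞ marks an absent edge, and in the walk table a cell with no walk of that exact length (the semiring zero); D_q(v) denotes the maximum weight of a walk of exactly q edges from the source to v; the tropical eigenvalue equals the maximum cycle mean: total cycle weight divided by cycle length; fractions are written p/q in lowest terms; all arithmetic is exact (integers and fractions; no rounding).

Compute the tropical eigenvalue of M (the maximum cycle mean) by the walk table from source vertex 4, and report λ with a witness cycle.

q=0: [-∞, -∞, -∞, 0, -∞]
q=1: [-∞, 1, -∞, -∞, -∞]
q=2: [-∞, -∞, -19, -11, -10]
q=3: [-8, -10, -∞, -13, -16]
q=4: [-14, -12, -30, -16, -21]
q=5: [-19, -15, -32, -22, -23]
Optimal cycle mean attained by: cycle 1->4->2->5->1, total (-8) + 1 + (-11) + 2, length 4.
Answer: λ = -4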